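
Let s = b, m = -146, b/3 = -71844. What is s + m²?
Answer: -194216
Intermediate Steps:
b = -215532 (b = 3*(-71844) = -215532)
s = -215532
s + m² = -215532 + (-146)² = -215532 + 21316 = -194216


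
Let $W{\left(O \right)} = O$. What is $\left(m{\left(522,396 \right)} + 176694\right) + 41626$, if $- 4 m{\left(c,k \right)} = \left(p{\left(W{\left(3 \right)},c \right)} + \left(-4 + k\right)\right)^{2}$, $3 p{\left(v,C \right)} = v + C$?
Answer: $\frac{551791}{4} \approx 1.3795 \cdot 10^{5}$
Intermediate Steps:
$p{\left(v,C \right)} = \frac{C}{3} + \frac{v}{3}$ ($p{\left(v,C \right)} = \frac{v + C}{3} = \frac{C + v}{3} = \frac{C}{3} + \frac{v}{3}$)
$m{\left(c,k \right)} = - \frac{\left(-3 + k + \frac{c}{3}\right)^{2}}{4}$ ($m{\left(c,k \right)} = - \frac{\left(\left(\frac{c}{3} + \frac{1}{3} \cdot 3\right) + \left(-4 + k\right)\right)^{2}}{4} = - \frac{\left(\left(\frac{c}{3} + 1\right) + \left(-4 + k\right)\right)^{2}}{4} = - \frac{\left(\left(1 + \frac{c}{3}\right) + \left(-4 + k\right)\right)^{2}}{4} = - \frac{\left(-3 + k + \frac{c}{3}\right)^{2}}{4}$)
$\left(m{\left(522,396 \right)} + 176694\right) + 41626 = \left(- \frac{\left(-9 + 522 + 3 \cdot 396\right)^{2}}{36} + 176694\right) + 41626 = \left(- \frac{\left(-9 + 522 + 1188\right)^{2}}{36} + 176694\right) + 41626 = \left(- \frac{1701^{2}}{36} + 176694\right) + 41626 = \left(\left(- \frac{1}{36}\right) 2893401 + 176694\right) + 41626 = \left(- \frac{321489}{4} + 176694\right) + 41626 = \frac{385287}{4} + 41626 = \frac{551791}{4}$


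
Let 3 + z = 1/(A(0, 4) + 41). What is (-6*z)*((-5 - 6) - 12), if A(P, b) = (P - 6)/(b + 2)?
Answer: -8211/20 ≈ -410.55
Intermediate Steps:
A(P, b) = (-6 + P)/(2 + b)
z = -119/40 (z = -3 + 1/((-6 + 0)/(2 + 4) + 41) = -3 + 1/(-6/6 + 41) = -3 + 1/((⅙)*(-6) + 41) = -3 + 1/(-1 + 41) = -3 + 1/40 = -119/40 ≈ -2.9750)
(-6*z)*((-5 - 6) - 12) = (-6*(-119/40))*((-5 - 6) - 12) = 357*(-11 - 12)/20 = (357/20)*(-23) = -8211/20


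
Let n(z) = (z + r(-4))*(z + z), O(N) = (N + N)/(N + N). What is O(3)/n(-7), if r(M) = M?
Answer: 1/154 ≈ 0.0064935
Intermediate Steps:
O(N) = 1 (O(N) = (2*N)/((2*N)) = (2*N)*(1/(2*N)) = 1)
n(z) = 2*z*(-4 + z) (n(z) = (z - 4)*(z + z) = (-4 + z)*(2*z) = 2*z*(-4 + z))
O(3)/n(-7) = 1/(2*(-7)*(-4 - 7)) = 1/(2*(-7)*(-11)) = 1/154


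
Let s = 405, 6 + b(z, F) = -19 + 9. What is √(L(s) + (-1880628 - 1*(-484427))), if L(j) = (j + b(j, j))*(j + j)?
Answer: I*√1081111 ≈ 1039.8*I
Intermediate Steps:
b(z, F) = -16 (b(z, F) = -6 + (-19 + 9) = -6 - 10 = -16)
L(j) = 2*j*(-16 + j) (L(j) = (j - 16)*(j + j) = (-16 + j)*(2*j) = 2*j*(-16 + j))
√(L(s) + (-1880628 - 1*(-484427))) = √(2*405*(-16 + 405) + (-1880628 - 1*(-484427))) = √(2*405*389 + (-1880628 + 484427)) = √(315090 - 1396201) = √(-1081111) = I*√1081111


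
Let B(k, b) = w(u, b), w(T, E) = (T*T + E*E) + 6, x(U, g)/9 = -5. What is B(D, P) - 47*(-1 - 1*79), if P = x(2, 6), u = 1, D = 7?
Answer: 5792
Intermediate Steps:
x(U, g) = -45 (x(U, g) = 9*(-5) = -45)
w(T, E) = 6 + E² + T² (w(T, E) = (T² + E²) + 6 = (E² + T²) + 6 = 6 + E² + T²)
P = -45
B(k, b) = 7 + b² (B(k, b) = 6 + b² + 1² = 6 + b² + 1 = 7 + b²)
B(D, P) - 47*(-1 - 1*79) = (7 + (-45)²) - 47*(-1 - 1*79) = (7 + 2025) - 47*(-1 - 79) = 2032 - 47*(-80) = 2032 + 3760 = 5792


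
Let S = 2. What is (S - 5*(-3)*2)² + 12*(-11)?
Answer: 892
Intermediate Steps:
(S - 5*(-3)*2)² + 12*(-11) = (2 - 5*(-3)*2)² + 12*(-11) = (2 + 15*2)² - 132 = (2 + 30)² - 132 = 32² - 132 = 1024 - 132 = 892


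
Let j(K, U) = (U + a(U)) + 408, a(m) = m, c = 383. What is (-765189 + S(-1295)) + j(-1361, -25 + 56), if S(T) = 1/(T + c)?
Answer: -697423729/912 ≈ -7.6472e+5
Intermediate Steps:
j(K, U) = 408 + 2*U (j(K, U) = (U + U) + 408 = 2*U + 408 = 408 + 2*U)
S(T) = 1/(383 + T) (S(T) = 1/(T + 383) = 1/(383 + T))
(-765189 + S(-1295)) + j(-1361, -25 + 56) = (-765189 + 1/(383 - 1295)) + (408 + 2*(-25 + 56)) = (-765189 + 1/(-912)) + (408 + 2*31) = (-765189 - 1/912) + (408 + 62) = -697852369/912 + 470 = -697423729/912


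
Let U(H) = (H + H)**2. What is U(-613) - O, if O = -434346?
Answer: 1937422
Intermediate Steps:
U(H) = 4*H**2 (U(H) = (2*H)**2 = 4*H**2)
U(-613) - O = 4*(-613)**2 - 1*(-434346) = 4*375769 + 434346 = 1503076 + 434346 = 1937422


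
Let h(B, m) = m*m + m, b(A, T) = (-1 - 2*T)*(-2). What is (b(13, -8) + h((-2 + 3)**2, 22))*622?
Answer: 296072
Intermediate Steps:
b(A, T) = 2 + 4*T
h(B, m) = m + m**2 (h(B, m) = m**2 + m = m + m**2)
(b(13, -8) + h((-2 + 3)**2, 22))*622 = ((2 + 4*(-8)) + 22*(1 + 22))*622 = ((2 - 32) + 22*23)*622 = (-30 + 506)*622 = 476*622 = 296072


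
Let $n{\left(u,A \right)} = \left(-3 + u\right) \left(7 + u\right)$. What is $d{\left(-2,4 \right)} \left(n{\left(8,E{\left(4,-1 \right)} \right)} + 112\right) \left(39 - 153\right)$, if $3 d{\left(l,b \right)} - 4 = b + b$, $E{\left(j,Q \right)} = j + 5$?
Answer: $-85272$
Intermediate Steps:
$E{\left(j,Q \right)} = 5 + j$
$d{\left(l,b \right)} = \frac{4}{3} + \frac{2 b}{3}$ ($d{\left(l,b \right)} = \frac{4}{3} + \frac{b + b}{3} = \frac{4}{3} + \frac{2 b}{3}$)
$d{\left(-2,4 \right)} \left(n{\left(8,E{\left(4,-1 \right)} \right)} + 112\right) \left(39 - 153\right) = \left(\frac{4}{3} + \frac{2}{3} \cdot 4\right) \left(\left(-21 + 8^{2} + 4 \cdot 8\right) + 112\right) \left(39 - 153\right) = \left(\frac{4}{3} + \frac{8}{3}\right) \left(\left(-21 + 64 + 32\right) + 112\right) \left(-114\right) = 4 \left(75 + 112\right) \left(-114\right) = 4 \cdot 187 \left(-114\right) = 4 \left(-21318\right) = -85272$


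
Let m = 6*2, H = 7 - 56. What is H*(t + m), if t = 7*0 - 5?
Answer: -343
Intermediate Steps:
H = -49
t = -5 (t = 0 - 5 = -5)
m = 12
H*(t + m) = -49*(-5 + 12) = -49*7 = -343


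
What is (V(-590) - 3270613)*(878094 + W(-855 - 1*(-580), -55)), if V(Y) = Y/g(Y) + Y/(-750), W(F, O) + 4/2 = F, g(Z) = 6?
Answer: -215331398995747/75 ≈ -2.8711e+12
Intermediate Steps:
W(F, O) = -2 + F
V(Y) = 62*Y/375 (V(Y) = Y/6 + Y/(-750) = Y*(1/6) + Y*(-1/750) = Y/6 - Y/750 = 62*Y/375)
(V(-590) - 3270613)*(878094 + W(-855 - 1*(-580), -55)) = ((62/375)*(-590) - 3270613)*(878094 + (-2 + (-855 - 1*(-580)))) = (-7316/75 - 3270613)*(878094 + (-2 + (-855 + 580))) = -245303291*(878094 + (-2 - 275))/75 = -245303291*(878094 - 277)/75 = -245303291/75*877817 = -215331398995747/75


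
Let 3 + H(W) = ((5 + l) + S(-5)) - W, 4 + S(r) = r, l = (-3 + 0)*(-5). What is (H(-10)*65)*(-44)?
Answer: -51480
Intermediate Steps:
l = 15 (l = -3*(-5) = 15)
S(r) = -4 + r
H(W) = 8 - W (H(W) = -3 + (((5 + 15) + (-4 - 5)) - W) = -3 + ((20 - 9) - W) = -3 + (11 - W) = 8 - W)
(H(-10)*65)*(-44) = ((8 - 1*(-10))*65)*(-44) = ((8 + 10)*65)*(-44) = (18*65)*(-44) = 1170*(-44) = -51480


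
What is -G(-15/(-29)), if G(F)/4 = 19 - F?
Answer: -2144/29 ≈ -73.931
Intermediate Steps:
G(F) = 76 - 4*F (G(F) = 4*(19 - F) = 76 - 4*F)
-G(-15/(-29)) = -(76 - (-60)/(-29)) = -(76 - (-60)*(-1)/29) = -(76 - 4*15/29) = -(76 - 60/29) = -1*2144/29 = -2144/29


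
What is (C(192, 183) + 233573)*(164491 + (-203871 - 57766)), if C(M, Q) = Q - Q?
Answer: -22690682658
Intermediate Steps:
C(M, Q) = 0
(C(192, 183) + 233573)*(164491 + (-203871 - 57766)) = (0 + 233573)*(164491 + (-203871 - 57766)) = 233573*(164491 - 261637) = 233573*(-97146) = -22690682658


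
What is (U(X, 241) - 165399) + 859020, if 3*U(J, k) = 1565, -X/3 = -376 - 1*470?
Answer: 2082428/3 ≈ 6.9414e+5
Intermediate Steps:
X = 2538 (X = -3*(-376 - 1*470) = -3*(-376 - 470) = -3*(-846) = 2538)
U(J, k) = 1565/3 (U(J, k) = (⅓)*1565 = 1565/3)
(U(X, 241) - 165399) + 859020 = (1565/3 - 165399) + 859020 = -494632/3 + 859020 = 2082428/3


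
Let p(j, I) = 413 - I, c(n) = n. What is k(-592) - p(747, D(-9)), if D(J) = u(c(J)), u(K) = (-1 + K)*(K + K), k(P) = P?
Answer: -825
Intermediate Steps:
u(K) = 2*K*(-1 + K) (u(K) = (-1 + K)*(2*K) = 2*K*(-1 + K))
D(J) = 2*J*(-1 + J)
k(-592) - p(747, D(-9)) = -592 - (413 - 2*(-9)*(-1 - 9)) = -592 - (413 - 2*(-9)*(-10)) = -592 - (413 - 1*180) = -592 - (413 - 180) = -592 - 1*233 = -592 - 233 = -825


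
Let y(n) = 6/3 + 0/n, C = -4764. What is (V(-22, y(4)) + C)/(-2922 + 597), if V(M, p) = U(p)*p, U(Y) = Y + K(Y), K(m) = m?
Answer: 4756/2325 ≈ 2.0456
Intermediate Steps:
U(Y) = 2*Y (U(Y) = Y + Y = 2*Y)
y(n) = 2 (y(n) = 6*(⅓) + 0 = 2 + 0 = 2)
V(M, p) = 2*p² (V(M, p) = (2*p)*p = 2*p²)
(V(-22, y(4)) + C)/(-2922 + 597) = (2*2² - 4764)/(-2922 + 597) = (2*4 - 4764)/(-2325) = (8 - 4764)*(-1/2325) = -4756*(-1/2325) = 4756/2325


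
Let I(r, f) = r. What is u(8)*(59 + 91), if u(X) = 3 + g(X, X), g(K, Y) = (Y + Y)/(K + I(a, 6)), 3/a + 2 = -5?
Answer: 40650/53 ≈ 766.98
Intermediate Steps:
a = -3/7 (a = 3/(-2 - 5) = 3/(-7) = 3*(-⅐) = -3/7 ≈ -0.42857)
g(K, Y) = 2*Y/(-3/7 + K) (g(K, Y) = (Y + Y)/(K - 3/7) = (2*Y)/(-3/7 + K) = 2*Y/(-3/7 + K))
u(X) = 3 + 14*X/(-3 + 7*X)
u(8)*(59 + 91) = ((-9 + 35*8)/(-3 + 7*8))*(59 + 91) = ((-9 + 280)/(-3 + 56))*150 = (271/53)*150 = 40650/53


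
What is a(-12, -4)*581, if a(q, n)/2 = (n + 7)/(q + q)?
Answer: -581/4 ≈ -145.25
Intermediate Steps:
a(q, n) = (7 + n)/q (a(q, n) = 2*((n + 7)/(q + q)) = 2*((7 + n)/((2*q))) = 2*((7 + n)*(1/(2*q))) = 2*((7 + n)/(2*q)) = (7 + n)/q)
a(-12, -4)*581 = ((7 - 4)/(-12))*581 = -1/12*3*581 = -¼*581 = -581/4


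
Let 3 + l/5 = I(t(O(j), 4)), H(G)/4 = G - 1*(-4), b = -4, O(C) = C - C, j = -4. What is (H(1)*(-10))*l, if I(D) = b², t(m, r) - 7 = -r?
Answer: -13000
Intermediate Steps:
O(C) = 0
t(m, r) = 7 - r
I(D) = 16 (I(D) = (-4)² = 16)
H(G) = 16 + 4*G (H(G) = 4*(G - 1*(-4)) = 4*(G + 4) = 4*(4 + G) = 16 + 4*G)
l = 65 (l = -15 + 5*16 = -15 + 80 = 65)
(H(1)*(-10))*l = ((16 + 4*1)*(-10))*65 = ((16 + 4)*(-10))*65 = (20*(-10))*65 = -200*65 = -13000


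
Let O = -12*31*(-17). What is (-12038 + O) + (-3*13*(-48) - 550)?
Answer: -4392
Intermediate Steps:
O = 6324 (O = -372*(-17) = 6324)
(-12038 + O) + (-3*13*(-48) - 550) = (-12038 + 6324) + (-3*13*(-48) - 550) = -5714 + (-39*(-48) - 550) = -5714 + (1872 - 550) = -5714 + 1322 = -4392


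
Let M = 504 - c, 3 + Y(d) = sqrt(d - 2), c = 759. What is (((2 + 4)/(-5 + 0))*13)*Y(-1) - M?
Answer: 1509/5 - 78*I*sqrt(3)/5 ≈ 301.8 - 27.02*I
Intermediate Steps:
Y(d) = -3 + sqrt(-2 + d) (Y(d) = -3 + sqrt(d - 2) = -3 + sqrt(-2 + d))
M = -255 (M = 504 - 1*759 = 504 - 759 = -255)
(((2 + 4)/(-5 + 0))*13)*Y(-1) - M = (((2 + 4)/(-5 + 0))*13)*(-3 + sqrt(-2 - 1)) - 1*(-255) = ((6/(-5))*13)*(-3 + sqrt(-3)) + 255 = ((6*(-1/5))*13)*(-3 + I*sqrt(3)) + 255 = (-6/5*13)*(-3 + I*sqrt(3)) + 255 = -78*(-3 + I*sqrt(3))/5 + 255 = (234/5 - 78*I*sqrt(3)/5) + 255 = 1509/5 - 78*I*sqrt(3)/5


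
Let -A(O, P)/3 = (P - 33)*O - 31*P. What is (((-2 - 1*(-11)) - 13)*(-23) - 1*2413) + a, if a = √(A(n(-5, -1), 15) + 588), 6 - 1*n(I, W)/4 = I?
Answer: -2321 + √4359 ≈ -2255.0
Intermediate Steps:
n(I, W) = 24 - 4*I
A(O, P) = 93*P - 3*O*(-33 + P) (A(O, P) = -3*((P - 33)*O - 31*P) = -3*((-33 + P)*O - 31*P) = -3*(O*(-33 + P) - 31*P) = -3*(-31*P + O*(-33 + P)) = 93*P - 3*O*(-33 + P))
a = √4359 (a = √((93*15 + 99*(24 - 4*(-5)) - 3*(24 - 4*(-5))*15) + 588) = √((1395 + 99*(24 + 20) - 3*(24 + 20)*15) + 588) = √((1395 + 99*44 - 3*44*15) + 588) = √((1395 + 4356 - 1980) + 588) = √(3771 + 588) = √4359 ≈ 66.023)
(((-2 - 1*(-11)) - 13)*(-23) - 1*2413) + a = (((-2 - 1*(-11)) - 13)*(-23) - 1*2413) + √4359 = (((-2 + 11) - 13)*(-23) - 2413) + √4359 = ((9 - 13)*(-23) - 2413) + √4359 = (-4*(-23) - 2413) + √4359 = (92 - 2413) + √4359 = -2321 + √4359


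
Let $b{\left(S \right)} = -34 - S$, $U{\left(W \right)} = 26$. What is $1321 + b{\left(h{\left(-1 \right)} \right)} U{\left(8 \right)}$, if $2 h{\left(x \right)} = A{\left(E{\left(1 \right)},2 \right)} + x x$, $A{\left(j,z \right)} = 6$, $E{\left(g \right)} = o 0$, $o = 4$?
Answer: $346$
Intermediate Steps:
$E{\left(g \right)} = 0$ ($E{\left(g \right)} = 4 \cdot 0 = 0$)
$h{\left(x \right)} = 3 + \frac{x^{2}}{2}$ ($h{\left(x \right)} = \frac{6 + x x}{2} = \frac{6 + x^{2}}{2} = 3 + \frac{x^{2}}{2}$)
$1321 + b{\left(h{\left(-1 \right)} \right)} U{\left(8 \right)} = 1321 + \left(-34 - \left(3 + \frac{\left(-1\right)^{2}}{2}\right)\right) 26 = 1321 + \left(-34 - \left(3 + \frac{1}{2} \cdot 1\right)\right) 26 = 1321 + \left(-34 - \left(3 + \frac{1}{2}\right)\right) 26 = 1321 + \left(-34 - \frac{7}{2}\right) 26 = 1321 - 975 = 346$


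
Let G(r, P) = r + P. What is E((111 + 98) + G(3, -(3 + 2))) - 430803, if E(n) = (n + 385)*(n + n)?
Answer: -185715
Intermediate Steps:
G(r, P) = P + r
E(n) = 2*n*(385 + n) (E(n) = (385 + n)*(2*n) = 2*n*(385 + n))
E((111 + 98) + G(3, -(3 + 2))) - 430803 = 2*((111 + 98) + (-(3 + 2) + 3))*(385 + ((111 + 98) + (-(3 + 2) + 3))) - 430803 = 2*(209 + (-1*5 + 3))*(385 + (209 + (-1*5 + 3))) - 430803 = 2*(209 + (-5 + 3))*(385 + (209 + (-5 + 3))) - 430803 = 2*(209 - 2)*(385 + (209 - 2)) - 430803 = 2*207*(385 + 207) - 430803 = 2*207*592 - 430803 = 245088 - 430803 = -185715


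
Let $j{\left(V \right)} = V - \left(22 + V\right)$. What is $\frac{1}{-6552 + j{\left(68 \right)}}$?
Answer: $- \frac{1}{6574} \approx -0.00015211$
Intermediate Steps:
$j{\left(V \right)} = -22$
$\frac{1}{-6552 + j{\left(68 \right)}} = \frac{1}{-6552 - 22} = \frac{1}{-6574} = - \frac{1}{6574}$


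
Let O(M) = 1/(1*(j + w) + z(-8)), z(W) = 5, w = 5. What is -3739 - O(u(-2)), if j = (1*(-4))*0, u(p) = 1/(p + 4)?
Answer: -37391/10 ≈ -3739.1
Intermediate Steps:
u(p) = 1/(4 + p)
j = 0 (j = -4*0 = 0)
O(M) = ⅒ (O(M) = 1/(1*(0 + 5) + 5) = 1/(1*5 + 5) = 1/(5 + 5) = 1/10 = ⅒)
-3739 - O(u(-2)) = -3739 - 1*⅒ = -3739 - ⅒ = -37391/10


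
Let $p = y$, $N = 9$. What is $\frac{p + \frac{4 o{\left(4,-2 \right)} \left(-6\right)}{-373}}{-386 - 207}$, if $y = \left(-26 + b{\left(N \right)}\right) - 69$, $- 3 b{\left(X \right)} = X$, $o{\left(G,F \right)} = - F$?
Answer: $\frac{36506}{221189} \approx 0.16504$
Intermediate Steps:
$b{\left(X \right)} = - \frac{X}{3}$
$y = -98$ ($y = \left(-26 - 3\right) - 69 = -29 - 69 = -98$)
$p = -98$
$\frac{p + \frac{4 o{\left(4,-2 \right)} \left(-6\right)}{-373}}{-386 - 207} = \frac{-98 + \frac{4 \left(\left(-1\right) \left(-2\right)\right) \left(-6\right)}{-373}}{-386 - 207} = \frac{-98 + 4 \cdot 2 \left(-6\right) \left(- \frac{1}{373}\right)}{-593} = \left(-98 + 8 \left(-6\right) \left(- \frac{1}{373}\right)\right) \left(- \frac{1}{593}\right) = \left(-98 - - \frac{48}{373}\right) \left(- \frac{1}{593}\right) = \left(-98 + \frac{48}{373}\right) \left(- \frac{1}{593}\right) = \left(- \frac{36506}{373}\right) \left(- \frac{1}{593}\right) = \frac{36506}{221189}$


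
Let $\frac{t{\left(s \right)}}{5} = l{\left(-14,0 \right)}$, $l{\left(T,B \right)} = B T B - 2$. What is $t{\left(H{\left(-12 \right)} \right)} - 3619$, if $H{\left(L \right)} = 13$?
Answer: $-3629$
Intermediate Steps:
$l{\left(T,B \right)} = -2 + T B^{2}$ ($l{\left(T,B \right)} = T B^{2} - 2 = -2 + T B^{2}$)
$t{\left(s \right)} = -10$ ($t{\left(s \right)} = 5 \left(-2 - 14 \cdot 0^{2}\right) = 5 \left(-2 - 0\right) = 5 \left(-2 + 0\right) = 5 \left(-2\right) = -10$)
$t{\left(H{\left(-12 \right)} \right)} - 3619 = -10 - 3619 = -3629$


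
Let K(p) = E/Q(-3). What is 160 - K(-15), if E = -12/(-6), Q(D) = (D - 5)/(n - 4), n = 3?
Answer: 639/4 ≈ 159.75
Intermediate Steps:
Q(D) = 5 - D (Q(D) = (D - 5)/(3 - 4) = (-5 + D)/(-1) = (-5 + D)*(-1) = 5 - D)
E = 2 (E = -12*(-⅙) = 2)
K(p) = ¼ (K(p) = 2/(5 - 1*(-3)) = 2/(5 + 3) = 2/8 = 2*(⅛) = ¼)
160 - K(-15) = 160 - 1*¼ = 160 - ¼ = 639/4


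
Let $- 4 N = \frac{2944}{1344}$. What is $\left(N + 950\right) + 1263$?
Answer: $\frac{92923}{42} \approx 2212.5$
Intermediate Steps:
$N = - \frac{23}{42}$ ($N = - \frac{2944 \cdot \frac{1}{1344}}{4} = \left(- \frac{1}{4}\right) \frac{46}{21} = - \frac{23}{42} \approx -0.54762$)
$\left(N + 950\right) + 1263 = \left(- \frac{23}{42} + 950\right) + 1263 = \frac{39877}{42} + 1263 = \frac{92923}{42}$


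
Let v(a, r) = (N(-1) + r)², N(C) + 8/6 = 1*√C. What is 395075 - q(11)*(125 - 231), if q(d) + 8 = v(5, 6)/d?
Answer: 3549845/9 + 2968*I/33 ≈ 3.9443e+5 + 89.939*I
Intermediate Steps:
N(C) = -4/3 + √C (N(C) = -4/3 + 1*√C = -4/3 + √C)
v(a, r) = (-4/3 + I + r)² (v(a, r) = ((-4/3 + √(-1)) + r)² = ((-4/3 + I) + r)² = (-4/3 + I + r)²)
q(d) = -8 + (14 + 3*I)²/(9*d) (q(d) = -8 + ((-4 + 3*I + 3*6)²/9)/d = -8 + ((-4 + 3*I + 18)²/9)/d = -8 + ((14 + 3*I)²/9)/d = -8 + (14 + 3*I)²/(9*d))
395075 - q(11)*(125 - 231) = 395075 - (⅑)*(187 - 72*11 + 84*I)/11*(125 - 231) = 395075 - (⅑)*(1/11)*(187 - 792 + 84*I)*(-106) = 395075 - (⅑)*(1/11)*(-605 + 84*I)*(-106) = 395075 - (-55/9 + 28*I/33)*(-106) = 395075 - (5830/9 - 2968*I/33) = 395075 + (-5830/9 + 2968*I/33) = 3549845/9 + 2968*I/33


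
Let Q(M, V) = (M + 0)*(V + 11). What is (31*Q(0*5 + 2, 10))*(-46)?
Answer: -59892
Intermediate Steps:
Q(M, V) = M*(11 + V)
(31*Q(0*5 + 2, 10))*(-46) = (31*((0*5 + 2)*(11 + 10)))*(-46) = (31*((0 + 2)*21))*(-46) = (31*(2*21))*(-46) = (31*42)*(-46) = 1302*(-46) = -59892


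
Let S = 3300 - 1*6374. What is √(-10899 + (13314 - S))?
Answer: √5489 ≈ 74.088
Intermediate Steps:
S = -3074 (S = 3300 - 6374 = -3074)
√(-10899 + (13314 - S)) = √(-10899 + (13314 - 1*(-3074))) = √(-10899 + (13314 + 3074)) = √(-10899 + 16388) = √5489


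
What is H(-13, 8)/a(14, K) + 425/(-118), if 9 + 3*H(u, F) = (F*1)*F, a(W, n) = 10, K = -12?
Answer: -313/177 ≈ -1.7684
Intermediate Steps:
H(u, F) = -3 + F²/3 (H(u, F) = -3 + ((F*1)*F)/3 = -3 + (F*F)/3 = -3 + F²/3)
H(-13, 8)/a(14, K) + 425/(-118) = (-3 + (⅓)*8²)/10 + 425/(-118) = (-3 + (⅓)*64)*(⅒) + 425*(-1/118) = (-3 + 64/3)*(⅒) - 425/118 = (55/3)*(⅒) - 425/118 = 11/6 - 425/118 = -313/177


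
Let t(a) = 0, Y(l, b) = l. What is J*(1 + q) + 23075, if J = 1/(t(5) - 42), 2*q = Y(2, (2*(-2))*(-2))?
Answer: 484574/21 ≈ 23075.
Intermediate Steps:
q = 1 (q = (½)*2 = 1)
J = -1/42 (J = 1/(0 - 42) = 1/(-42) = -1/42 ≈ -0.023810)
J*(1 + q) + 23075 = -(1 + 1)/42 + 23075 = -1/42*2 + 23075 = -1/21 + 23075 = 484574/21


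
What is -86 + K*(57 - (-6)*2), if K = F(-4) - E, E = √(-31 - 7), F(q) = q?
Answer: -362 - 69*I*√38 ≈ -362.0 - 425.34*I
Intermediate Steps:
E = I*√38 (E = √(-38) = I*√38 ≈ 6.1644*I)
K = -4 - I*√38 ≈ -4.0 - 6.1644*I
-86 + K*(57 - (-6)*2) = -86 + (-4 - I*√38)*(57 - (-6)*2) = -86 + (-4 - I*√38)*(57 - 1*(-12)) = -86 + (-4 - I*√38)*(57 + 12) = -86 + (-4 - I*√38)*69 = -86 + (-276 - 69*I*√38) = -362 - 69*I*√38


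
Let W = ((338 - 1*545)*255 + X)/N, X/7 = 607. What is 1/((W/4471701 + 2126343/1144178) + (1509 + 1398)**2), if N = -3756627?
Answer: 392254870987626894/3314808962224064596126087 ≈ 1.1833e-7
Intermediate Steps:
X = 4249 (X = 7*607 = 4249)
W = 48536/3756627 (W = ((338 - 1*545)*255 + 4249)/(-3756627) = ((338 - 545)*255 + 4249)*(-1/3756627) = (-207*255 + 4249)*(-1/3756627) = (-52785 + 4249)*(-1/3756627) = -48536*(-1/3756627) = 48536/3756627 ≈ 0.012920)
1/((W/4471701 + 2126343/1144178) + (1509 + 1398)**2) = 1/(((48536/3756627)/4471701 + 2126343/1144178) + (1509 + 1398)**2) = 1/(((48536/3756627)*(1/4471701) + 2126343*(1/1144178)) + 2907**2) = 1/((48536/16798512712527 + 2126343/1144178) + 8450649) = 1/(728967346371971881/392254870987626894 + 8450649) = 1/(3314808962224064596126087/392254870987626894) = 392254870987626894/3314808962224064596126087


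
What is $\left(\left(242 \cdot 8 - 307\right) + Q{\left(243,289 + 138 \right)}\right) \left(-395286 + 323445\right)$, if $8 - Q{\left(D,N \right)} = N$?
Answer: $-86927610$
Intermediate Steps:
$Q{\left(D,N \right)} = 8 - N$
$\left(\left(242 \cdot 8 - 307\right) + Q{\left(243,289 + 138 \right)}\right) \left(-395286 + 323445\right) = \left(\left(242 \cdot 8 - 307\right) + \left(8 - \left(289 + 138\right)\right)\right) \left(-395286 + 323445\right) = \left(\left(1936 - 307\right) + \left(8 - 427\right)\right) \left(-71841\right) = \left(1629 + \left(8 - 427\right)\right) \left(-71841\right) = \left(1629 - 419\right) \left(-71841\right) = 1210 \left(-71841\right) = -86927610$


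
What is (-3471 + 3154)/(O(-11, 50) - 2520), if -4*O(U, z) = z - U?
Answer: 1268/10141 ≈ 0.12504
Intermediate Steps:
O(U, z) = -z/4 + U/4 (O(U, z) = -(z - U)/4 = -z/4 + U/4)
(-3471 + 3154)/(O(-11, 50) - 2520) = (-3471 + 3154)/((-¼*50 + (¼)*(-11)) - 2520) = -317/((-25/2 - 11/4) - 2520) = -317/(-61/4 - 2520) = -317/(-10141/4) = -317*(-4/10141) = 1268/10141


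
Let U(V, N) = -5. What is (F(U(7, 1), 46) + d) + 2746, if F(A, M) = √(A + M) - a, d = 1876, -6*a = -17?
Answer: 27715/6 + √41 ≈ 4625.6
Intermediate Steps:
a = 17/6 (a = -⅙*(-17) = 17/6 ≈ 2.8333)
F(A, M) = -17/6 + √(A + M) (F(A, M) = √(A + M) - 1*17/6 = √(A + M) - 17/6 = -17/6 + √(A + M))
(F(U(7, 1), 46) + d) + 2746 = ((-17/6 + √(-5 + 46)) + 1876) + 2746 = ((-17/6 + √41) + 1876) + 2746 = (11239/6 + √41) + 2746 = 27715/6 + √41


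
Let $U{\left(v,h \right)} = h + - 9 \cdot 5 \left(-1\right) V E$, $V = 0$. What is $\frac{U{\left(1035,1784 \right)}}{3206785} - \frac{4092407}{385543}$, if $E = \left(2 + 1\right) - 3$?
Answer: $- \frac{13122781572783}{1236353509255} \approx -10.614$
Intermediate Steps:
$E = 0$ ($E = 3 - 3 = 0$)
$U{\left(v,h \right)} = h$ ($U{\left(v,h \right)} = h + - 9 \cdot 5 \left(-1\right) 0 \cdot 0 = h + - 9 \left(\left(-5\right) 0\right) 0 = h + \left(-9\right) 0 \cdot 0 = h + 0 \cdot 0 = h + 0 = h$)
$\frac{U{\left(1035,1784 \right)}}{3206785} - \frac{4092407}{385543} = \frac{1784}{3206785} - \frac{4092407}{385543} = - \frac{13122781572783}{1236353509255}$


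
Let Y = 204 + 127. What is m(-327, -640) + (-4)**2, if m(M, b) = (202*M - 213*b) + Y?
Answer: 70613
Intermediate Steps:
Y = 331
m(M, b) = 331 - 213*b + 202*M (m(M, b) = (202*M - 213*b) + 331 = (-213*b + 202*M) + 331 = 331 - 213*b + 202*M)
m(-327, -640) + (-4)**2 = (331 - 213*(-640) + 202*(-327)) + (-4)**2 = (331 + 136320 - 66054) + 16 = 70597 + 16 = 70613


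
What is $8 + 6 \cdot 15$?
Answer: $98$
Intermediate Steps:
$8 + 6 \cdot 15 = 8 + 90 = 98$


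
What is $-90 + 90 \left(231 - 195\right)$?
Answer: $3150$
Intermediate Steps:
$-90 + 90 \left(231 - 195\right) = -90 + 90 \cdot 36 = -90 + 3240 = 3150$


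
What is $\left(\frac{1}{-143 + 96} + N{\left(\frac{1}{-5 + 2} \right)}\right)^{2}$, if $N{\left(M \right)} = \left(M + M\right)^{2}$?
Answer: $\frac{32041}{178929} \approx 0.17907$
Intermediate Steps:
$N{\left(M \right)} = 4 M^{2}$ ($N{\left(M \right)} = \left(2 M\right)^{2} = 4 M^{2}$)
$\left(\frac{1}{-143 + 96} + N{\left(\frac{1}{-5 + 2} \right)}\right)^{2} = \left(\frac{1}{-143 + 96} + 4 \left(\frac{1}{-5 + 2}\right)^{2}\right)^{2} = \left(\frac{1}{-47} + 4 \left(\frac{1}{-3}\right)^{2}\right)^{2} = \left(- \frac{1}{47} + 4 \left(- \frac{1}{3}\right)^{2}\right)^{2} = \left(- \frac{1}{47} + 4 \cdot \frac{1}{9}\right)^{2} = \left(- \frac{1}{47} + \frac{4}{9}\right)^{2} = \left(\frac{179}{423}\right)^{2} = \frac{32041}{178929}$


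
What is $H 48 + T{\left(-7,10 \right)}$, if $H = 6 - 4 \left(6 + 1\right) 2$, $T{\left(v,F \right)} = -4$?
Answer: $-2404$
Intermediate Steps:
$H = -50$ ($H = 6 - 4 \cdot 7 \cdot 2 = 6 - 56 = -50$)
$H 48 + T{\left(-7,10 \right)} = \left(-50\right) 48 - 4 = -2400 - 4 = -2404$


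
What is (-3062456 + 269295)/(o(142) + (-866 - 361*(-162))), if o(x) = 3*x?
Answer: -2793161/58042 ≈ -48.123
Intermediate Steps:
(-3062456 + 269295)/(o(142) + (-866 - 361*(-162))) = (-3062456 + 269295)/(3*142 + (-866 - 361*(-162))) = -2793161/(426 + (-866 + 58482)) = -2793161/(426 + 57616) = -2793161/58042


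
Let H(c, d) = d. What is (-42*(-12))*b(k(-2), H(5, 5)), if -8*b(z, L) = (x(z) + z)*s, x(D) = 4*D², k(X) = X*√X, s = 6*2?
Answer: 24192 + 1512*I*√2 ≈ 24192.0 + 2138.3*I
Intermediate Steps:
s = 12
k(X) = X^(3/2)
b(z, L) = -6*z² - 3*z/2 (b(z, L) = -(4*z² + z)*12/8 = -(z + 4*z²)*12/8 = -(12*z + 48*z²)/8 = -6*z² - 3*z/2)
(-42*(-12))*b(k(-2), H(5, 5)) = (-42*(-12))*(3*(-2)^(3/2)*(-1 - (-8)*I*√2)/2) = 504*(3*(-2*I*√2)*(-1 - (-8)*I*√2)/2) = 504*(3*(-2*I*√2)*(-1 + 8*I*√2)/2) = 504*(-3*I*√2*(-1 + 8*I*√2)) = -1512*I*√2*(-1 + 8*I*√2)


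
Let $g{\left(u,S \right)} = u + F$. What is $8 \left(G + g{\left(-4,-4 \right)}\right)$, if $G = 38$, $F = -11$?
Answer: $184$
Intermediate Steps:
$g{\left(u,S \right)} = -11 + u$ ($g{\left(u,S \right)} = u - 11 = -11 + u$)
$8 \left(G + g{\left(-4,-4 \right)}\right) = 8 \left(38 - 15\right) = 8 \cdot 23 = 184$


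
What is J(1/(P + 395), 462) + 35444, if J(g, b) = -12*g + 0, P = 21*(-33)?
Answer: 5281162/149 ≈ 35444.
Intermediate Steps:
P = -693
J(g, b) = -12*g
J(1/(P + 395), 462) + 35444 = -12/(-693 + 395) + 35444 = -12/(-298) + 35444 = -12*(-1/298) + 35444 = 6/149 + 35444 = 5281162/149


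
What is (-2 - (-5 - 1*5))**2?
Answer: 64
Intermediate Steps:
(-2 - (-5 - 1*5))**2 = (-2 - (-5 - 5))**2 = (-2 - 1*(-10))**2 = (-2 + 10)**2 = 8**2 = 64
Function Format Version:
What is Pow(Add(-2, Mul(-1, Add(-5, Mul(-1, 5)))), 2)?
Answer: 64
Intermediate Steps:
Pow(Add(-2, Mul(-1, Add(-5, Mul(-1, 5)))), 2) = Pow(Add(-2, Mul(-1, Add(-5, -5))), 2) = Pow(Add(-2, Mul(-1, -10)), 2) = Pow(Add(-2, 10), 2) = Pow(8, 2) = 64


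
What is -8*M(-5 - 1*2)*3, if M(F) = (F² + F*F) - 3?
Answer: -2280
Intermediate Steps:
M(F) = -3 + 2*F² (M(F) = (F² + F²) - 3 = 2*F² - 3 = -3 + 2*F²)
-8*M(-5 - 1*2)*3 = -8*(-3 + 2*(-5 - 1*2)²)*3 = -8*(-3 + 2*(-5 - 2)²)*3 = -8*(-3 + 2*(-7)²)*3 = -8*(-3 + 2*49)*3 = -8*(-3 + 98)*3 = -8*95*3 = -760*3 = -2280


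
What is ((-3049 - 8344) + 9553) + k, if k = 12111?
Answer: 10271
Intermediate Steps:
((-3049 - 8344) + 9553) + k = ((-3049 - 8344) + 9553) + 12111 = (-11393 + 9553) + 12111 = -1840 + 12111 = 10271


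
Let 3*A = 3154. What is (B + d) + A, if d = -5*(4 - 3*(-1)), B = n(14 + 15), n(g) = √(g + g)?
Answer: 3049/3 + √58 ≈ 1023.9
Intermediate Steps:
n(g) = √2*√g (n(g) = √(2*g) = √2*√g)
A = 3154/3 (A = (⅓)*3154 = 3154/3 ≈ 1051.3)
B = √58 (B = √2*√(14 + 15) = √2*√29 = √58 ≈ 7.6158)
d = -35 (d = -5*(4 + 3) = -5*7 = -35)
(B + d) + A = (√58 - 35) + 3154/3 = (-35 + √58) + 3154/3 = 3049/3 + √58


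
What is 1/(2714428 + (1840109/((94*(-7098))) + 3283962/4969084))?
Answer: 828858118452/2249873946614091403 ≈ 3.6840e-7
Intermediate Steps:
1/(2714428 + (1840109/((94*(-7098))) + 3283962/4969084)) = 1/(2714428 + (1840109/(-667212) + 3283962*(1/4969084))) = 1/(2714428 + (1840109*(-1/667212) + 1641981/2484542)) = 1/(2714428 + (-1840109/667212 + 1641981/2484542)) = 1/(2714428 - 1738139334053/828858118452) = 1/(2249873946614091403/828858118452) = 828858118452/2249873946614091403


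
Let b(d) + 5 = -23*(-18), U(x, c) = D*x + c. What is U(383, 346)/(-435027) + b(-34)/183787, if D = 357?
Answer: -25015044556/79952307249 ≈ -0.31287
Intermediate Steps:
U(x, c) = c + 357*x (U(x, c) = 357*x + c = c + 357*x)
b(d) = 409 (b(d) = -5 - 23*(-18) = -5 + 414 = 409)
U(383, 346)/(-435027) + b(-34)/183787 = (346 + 357*383)/(-435027) + 409/183787 = (346 + 136731)*(-1/435027) + 409*(1/183787) = 137077*(-1/435027) + 409/183787 = -137077/435027 + 409/183787 = -25015044556/79952307249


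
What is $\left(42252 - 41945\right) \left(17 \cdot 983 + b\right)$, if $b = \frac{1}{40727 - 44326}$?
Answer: $\frac{18463866616}{3599} \approx 5.1303 \cdot 10^{6}$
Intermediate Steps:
$b = - \frac{1}{3599}$ ($b = \frac{1}{-3599} = - \frac{1}{3599} \approx -0.00027785$)
$\left(42252 - 41945\right) \left(17 \cdot 983 + b\right) = \left(42252 - 41945\right) \left(17 \cdot 983 - \frac{1}{3599}\right) = 307 \left(16711 - \frac{1}{3599}\right) = 307 \cdot \frac{60142888}{3599} = \frac{18463866616}{3599}$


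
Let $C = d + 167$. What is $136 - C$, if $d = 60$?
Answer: $-91$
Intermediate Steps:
$C = 227$ ($C = 60 + 167 = 227$)
$136 - C = 136 - 227 = -91$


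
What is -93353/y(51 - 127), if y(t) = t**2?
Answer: -93353/5776 ≈ -16.162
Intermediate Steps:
-93353/y(51 - 127) = -93353/(51 - 127)**2 = -93353/((-76)**2) = -93353/5776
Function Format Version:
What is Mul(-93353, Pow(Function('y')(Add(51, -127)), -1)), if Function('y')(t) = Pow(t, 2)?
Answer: Rational(-93353, 5776) ≈ -16.162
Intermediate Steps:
Mul(-93353, Pow(Function('y')(Add(51, -127)), -1)) = Mul(-93353, Pow(Pow(Add(51, -127), 2), -1)) = Mul(-93353, Pow(Pow(-76, 2), -1)) = Mul(-93353, Pow(5776, -1)) = Mul(-93353, Rational(1, 5776)) = Rational(-93353, 5776)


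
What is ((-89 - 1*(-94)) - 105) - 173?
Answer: -273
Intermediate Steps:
((-89 - 1*(-94)) - 105) - 173 = ((-89 + 94) - 105) - 173 = (5 - 105) - 173 = -100 - 173 = -273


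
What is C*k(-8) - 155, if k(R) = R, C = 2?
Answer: -171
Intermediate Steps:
C*k(-8) - 155 = 2*(-8) - 155 = -16 - 155 = -171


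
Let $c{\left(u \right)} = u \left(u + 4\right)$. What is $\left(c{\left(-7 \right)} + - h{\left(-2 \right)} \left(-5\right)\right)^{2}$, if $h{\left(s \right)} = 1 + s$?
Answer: $256$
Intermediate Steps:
$c{\left(u \right)} = u \left(4 + u\right)$
$\left(c{\left(-7 \right)} + - h{\left(-2 \right)} \left(-5\right)\right)^{2} = \left(- 7 \left(4 - 7\right) + - (1 - 2) \left(-5\right)\right)^{2} = \left(\left(-7\right) \left(-3\right) + \left(-1\right) \left(-1\right) \left(-5\right)\right)^{2} = \left(21 + 1 \left(-5\right)\right)^{2} = \left(21 - 5\right)^{2} = 16^{2} = 256$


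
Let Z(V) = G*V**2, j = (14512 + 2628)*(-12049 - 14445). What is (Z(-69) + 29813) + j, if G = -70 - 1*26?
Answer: -454534403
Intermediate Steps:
j = -454107160 (j = 17140*(-26494) = -454107160)
G = -96 (G = -70 - 26 = -96)
Z(V) = -96*V**2
(Z(-69) + 29813) + j = (-96*(-69)**2 + 29813) - 454107160 = (-96*4761 + 29813) - 454107160 = (-457056 + 29813) - 454107160 = -427243 - 454107160 = -454534403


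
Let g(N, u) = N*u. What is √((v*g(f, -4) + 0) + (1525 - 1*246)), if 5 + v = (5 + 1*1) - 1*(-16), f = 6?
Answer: √871 ≈ 29.513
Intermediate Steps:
v = 17 (v = -5 + ((5 + 1*1) - 1*(-16)) = -5 + ((5 + 1) + 16) = -5 + (6 + 16) = -5 + 22 = 17)
√((v*g(f, -4) + 0) + (1525 - 1*246)) = √((17*(6*(-4)) + 0) + (1525 - 1*246)) = √((17*(-24) + 0) + (1525 - 246)) = √((-408 + 0) + 1279) = √(-408 + 1279) = √871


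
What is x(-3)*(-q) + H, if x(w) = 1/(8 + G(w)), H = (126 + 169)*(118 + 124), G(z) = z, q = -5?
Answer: 71391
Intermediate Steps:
H = 71390 (H = 295*242 = 71390)
x(w) = 1/(8 + w)
x(-3)*(-q) + H = (-1*(-5))/(8 - 3) + 71390 = 5/5 + 71390 = (1/5)*5 + 71390 = 1 + 71390 = 71391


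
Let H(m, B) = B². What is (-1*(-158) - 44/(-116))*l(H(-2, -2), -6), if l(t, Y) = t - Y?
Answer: 45930/29 ≈ 1583.8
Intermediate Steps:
(-1*(-158) - 44/(-116))*l(H(-2, -2), -6) = (-1*(-158) - 44/(-116))*((-2)² - 1*(-6)) = (158 - 44*(-1/116))*(4 + 6) = (158 + 11/29)*10 = (4593/29)*10 = 45930/29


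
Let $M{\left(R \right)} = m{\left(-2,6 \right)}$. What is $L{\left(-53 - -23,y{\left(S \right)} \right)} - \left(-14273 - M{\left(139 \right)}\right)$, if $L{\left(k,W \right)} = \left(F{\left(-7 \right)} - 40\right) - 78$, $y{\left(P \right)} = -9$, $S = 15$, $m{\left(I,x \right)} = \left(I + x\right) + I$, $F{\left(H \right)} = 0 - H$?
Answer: $14164$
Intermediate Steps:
$F{\left(H \right)} = - H$
$m{\left(I,x \right)} = x + 2 I$
$M{\left(R \right)} = 2$ ($M{\left(R \right)} = 6 + 2 \left(-2\right) = 6 - 4 = 2$)
$L{\left(k,W \right)} = -111$ ($L{\left(k,W \right)} = \left(\left(-1\right) \left(-7\right) - 40\right) - 78 = \left(7 - 40\right) - 78 = -33 - 78 = -111$)
$L{\left(-53 - -23,y{\left(S \right)} \right)} - \left(-14273 - M{\left(139 \right)}\right) = -111 - \left(-14273 - 2\right) = -111 - -14275 = -111 + 14275 = 14164$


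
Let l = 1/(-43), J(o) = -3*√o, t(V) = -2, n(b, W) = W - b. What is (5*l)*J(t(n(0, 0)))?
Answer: 15*I*√2/43 ≈ 0.49333*I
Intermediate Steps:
l = -1/43 ≈ -0.023256
(5*l)*J(t(n(0, 0))) = (5*(-1/43))*(-3*I*√2) = -(-15)*I*√2/43 = 15*I*√2/43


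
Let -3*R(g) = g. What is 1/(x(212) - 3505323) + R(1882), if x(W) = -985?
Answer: -6598871659/10518924 ≈ -627.33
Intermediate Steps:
R(g) = -g/3
1/(x(212) - 3505323) + R(1882) = 1/(-985 - 3505323) - 1/3*1882 = 1/(-3506308) - 1882/3 = -1/3506308 - 1882/3 = -6598871659/10518924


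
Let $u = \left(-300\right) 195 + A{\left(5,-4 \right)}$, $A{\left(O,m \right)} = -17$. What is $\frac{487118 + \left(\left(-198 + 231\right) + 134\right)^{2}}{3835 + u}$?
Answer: $- \frac{515007}{54682} \approx -9.4182$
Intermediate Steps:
$u = -58517$ ($u = \left(-300\right) 195 - 17 = -58500 - 17 = -58517$)
$\frac{487118 + \left(\left(-198 + 231\right) + 134\right)^{2}}{3835 + u} = \frac{487118 + \left(\left(-198 + 231\right) + 134\right)^{2}}{3835 - 58517} = \frac{487118 + \left(33 + 134\right)^{2}}{-54682} = \left(487118 + 167^{2}\right) \left(- \frac{1}{54682}\right) = \left(487118 + 27889\right) \left(- \frac{1}{54682}\right) = 515007 \left(- \frac{1}{54682}\right) = - \frac{515007}{54682}$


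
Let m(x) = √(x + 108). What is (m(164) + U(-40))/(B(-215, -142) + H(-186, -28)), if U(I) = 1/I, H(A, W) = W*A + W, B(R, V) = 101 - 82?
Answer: -1/207960 + 4*√17/5199 ≈ 0.0031674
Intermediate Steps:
B(R, V) = 19
H(A, W) = W + A*W (H(A, W) = A*W + W = W + A*W)
m(x) = √(108 + x)
(m(164) + U(-40))/(B(-215, -142) + H(-186, -28)) = (√(108 + 164) + 1/(-40))/(19 - 28*(1 - 186)) = (√272 - 1/40)/(19 - 28*(-185)) = (4*√17 - 1/40)/(19 + 5180) = (-1/40 + 4*√17)/5199 = (-1/40 + 4*√17)*(1/5199) = -1/207960 + 4*√17/5199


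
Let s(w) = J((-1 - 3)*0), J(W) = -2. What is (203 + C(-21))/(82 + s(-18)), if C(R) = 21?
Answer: 14/5 ≈ 2.8000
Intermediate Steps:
s(w) = -2
(203 + C(-21))/(82 + s(-18)) = (203 + 21)/(82 - 2) = 224/80 = 224*(1/80) = 14/5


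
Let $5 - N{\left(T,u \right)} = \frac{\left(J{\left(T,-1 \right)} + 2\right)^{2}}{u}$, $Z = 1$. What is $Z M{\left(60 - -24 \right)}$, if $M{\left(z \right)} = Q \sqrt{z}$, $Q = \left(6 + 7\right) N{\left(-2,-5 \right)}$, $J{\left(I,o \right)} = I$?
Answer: $130 \sqrt{21} \approx 595.73$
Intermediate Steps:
$N{\left(T,u \right)} = 5 - \frac{\left(2 + T\right)^{2}}{u}$ ($N{\left(T,u \right)} = 5 - \frac{\left(T + 2\right)^{2}}{u} = 5 - \frac{\left(2 + T\right)^{2}}{u}$)
$Q = 65$ ($Q = \left(6 + 7\right) \left(5 - \frac{\left(2 - 2\right)^{2}}{-5}\right) = 13 \left(5 - - \frac{0^{2}}{5}\right) = 13 \left(5 - \left(- \frac{1}{5}\right) 0\right) = 13 \left(5 + 0\right) = 13 \cdot 5 = 65$)
$M{\left(z \right)} = 65 \sqrt{z}$
$Z M{\left(60 - -24 \right)} = 1 \cdot 65 \sqrt{60 - -24} = 1 \cdot 65 \sqrt{60 + 24} = 1 \cdot 65 \sqrt{84} = 1 \cdot 65 \cdot 2 \sqrt{21} = 1 \cdot 130 \sqrt{21} = 130 \sqrt{21}$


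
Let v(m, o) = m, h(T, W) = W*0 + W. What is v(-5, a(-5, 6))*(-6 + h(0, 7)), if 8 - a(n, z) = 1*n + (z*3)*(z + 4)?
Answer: -5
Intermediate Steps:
a(n, z) = 8 - n - 3*z*(4 + z) (a(n, z) = 8 - (1*n + (z*3)*(z + 4)) = 8 - (n + (3*z)*(4 + z)) = 8 - (n + 3*z*(4 + z)) = 8 + (-n - 3*z*(4 + z)) = 8 - n - 3*z*(4 + z))
h(T, W) = W (h(T, W) = 0 + W = W)
v(-5, a(-5, 6))*(-6 + h(0, 7)) = -5*(-6 + 7) = -5*1 = -5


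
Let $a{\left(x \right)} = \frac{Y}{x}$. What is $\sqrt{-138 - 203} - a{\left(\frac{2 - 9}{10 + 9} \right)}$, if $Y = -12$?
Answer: $- \frac{228}{7} + i \sqrt{341} \approx -32.571 + 18.466 i$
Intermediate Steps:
$a{\left(x \right)} = - \frac{12}{x}$
$\sqrt{-138 - 203} - a{\left(\frac{2 - 9}{10 + 9} \right)} = \sqrt{-138 - 203} - - \frac{12}{\left(2 - 9\right) \frac{1}{10 + 9}} = \sqrt{-341} - - \frac{12}{\left(-7\right) \frac{1}{19}} = i \sqrt{341} - - \frac{12}{\left(-7\right) \frac{1}{19}} = i \sqrt{341} - - \frac{12}{- \frac{7}{19}} = i \sqrt{341} - \left(-12\right) \left(- \frac{19}{7}\right) = i \sqrt{341} - \frac{228}{7} = - \frac{228}{7} + i \sqrt{341}$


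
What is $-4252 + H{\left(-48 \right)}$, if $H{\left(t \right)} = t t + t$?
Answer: $-1996$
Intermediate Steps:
$H{\left(t \right)} = t + t^{2}$ ($H{\left(t \right)} = t^{2} + t = t + t^{2}$)
$-4252 + H{\left(-48 \right)} = -4252 - 48 \left(1 - 48\right) = -4252 - -2256 = -4252 + 2256 = -1996$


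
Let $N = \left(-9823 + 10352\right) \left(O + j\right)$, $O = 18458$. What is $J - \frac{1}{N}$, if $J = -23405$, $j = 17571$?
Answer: $- \frac{446083876106}{19059341} \approx -23405.0$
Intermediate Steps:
$N = 19059341$ ($N = \left(-9823 + 10352\right) \left(18458 + 17571\right) = 529 \cdot 36029 = 19059341$)
$J - \frac{1}{N} = -23405 - \frac{1}{19059341} = - \frac{446083876106}{19059341}$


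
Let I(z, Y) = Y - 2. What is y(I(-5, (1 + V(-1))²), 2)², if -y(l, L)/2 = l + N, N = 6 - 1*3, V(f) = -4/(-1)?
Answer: 2704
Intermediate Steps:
V(f) = 4 (V(f) = -4*(-1) = 4)
N = 3 (N = 6 - 3 = 3)
I(z, Y) = -2 + Y
y(l, L) = -6 - 2*l (y(l, L) = -2*(l + 3) = -2*(3 + l) = -6 - 2*l)
y(I(-5, (1 + V(-1))²), 2)² = (-6 - 2*(-2 + (1 + 4)²))² = (-6 - 2*(-2 + 5²))² = (-6 - 2*(-2 + 25))² = (-6 - 2*23)² = (-6 - 46)² = (-52)² = 2704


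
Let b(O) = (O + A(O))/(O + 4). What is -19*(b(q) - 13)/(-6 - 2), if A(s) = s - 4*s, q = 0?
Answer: -247/8 ≈ -30.875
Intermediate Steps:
A(s) = -3*s
b(O) = -2*O/(4 + O) (b(O) = (O - 3*O)/(O + 4) = (-2*O)/(4 + O) = -2*O/(4 + O))
-19*(b(q) - 13)/(-6 - 2) = -19*(-2*0/(4 + 0) - 13)/(-6 - 2) = -19*(-2*0/4 - 13)/(-8) = -19*(-2*0*¼ - 13)*(-1)/8 = -19*(0 - 13)*(-1)/8 = -(-247)*(-1)/8 = -19*13/8 = -247/8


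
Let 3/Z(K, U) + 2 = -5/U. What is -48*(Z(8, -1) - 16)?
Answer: 720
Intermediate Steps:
Z(K, U) = 3/(-2 - 5/U)
-48*(Z(8, -1) - 16) = -48*(-3*(-1)/(5 + 2*(-1)) - 16) = -48*(-3*(-1)/(5 - 2) - 16) = -48*(-3*(-1)/3 - 16) = -48*(-3*(-1)*⅓ - 16) = -48*(1 - 16) = -48*(-15) = 720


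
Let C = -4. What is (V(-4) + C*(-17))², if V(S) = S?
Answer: 4096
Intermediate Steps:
(V(-4) + C*(-17))² = (-4 - 4*(-17))² = (-4 + 68)² = 64² = 4096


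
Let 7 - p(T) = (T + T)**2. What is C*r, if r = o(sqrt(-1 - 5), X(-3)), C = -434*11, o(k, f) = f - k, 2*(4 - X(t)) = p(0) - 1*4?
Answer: -11935 + 4774*I*sqrt(6) ≈ -11935.0 + 11694.0*I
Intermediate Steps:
p(T) = 7 - 4*T**2 (p(T) = 7 - (T + T)**2 = 7 - (2*T)**2 = 7 - 4*T**2)
X(t) = 5/2 (X(t) = 4 - ((7 - 4*0**2) - 1*4)/2 = 4 - ((7 - 4*0) - 4)/2 = 4 - ((7 + 0) - 4)/2 = 4 - (7 - 4)/2 = 4 - 1/2*3 = 4 - 3/2 = 5/2)
C = -4774
r = 5/2 - I*sqrt(6) (r = 5/2 - sqrt(-1 - 5) = 5/2 - sqrt(-6) = 5/2 - I*sqrt(6) ≈ 2.5 - 2.4495*I)
C*r = -4774*(5/2 - I*sqrt(6)) = -11935 + 4774*I*sqrt(6)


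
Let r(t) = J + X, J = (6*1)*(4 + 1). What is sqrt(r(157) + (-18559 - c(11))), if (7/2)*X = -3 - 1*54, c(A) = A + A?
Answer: I*sqrt(909797)/7 ≈ 136.26*I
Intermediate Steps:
c(A) = 2*A
X = -114/7 (X = 2*(-3 - 1*54)/7 = 2*(-3 - 54)/7 = (2/7)*(-57) = -114/7 ≈ -16.286)
J = 30 (J = 6*5 = 30)
r(t) = 96/7 (r(t) = 30 - 114/7 = 96/7)
sqrt(r(157) + (-18559 - c(11))) = sqrt(96/7 + (-18559 - 2*11)) = sqrt(96/7 + (-18559 - 1*22)) = sqrt(96/7 + (-18559 - 22)) = sqrt(96/7 - 18581) = sqrt(-129971/7) = I*sqrt(909797)/7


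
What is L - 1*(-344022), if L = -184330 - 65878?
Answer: 93814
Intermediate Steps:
L = -250208
L - 1*(-344022) = -250208 - 1*(-344022) = -250208 + 344022 = 93814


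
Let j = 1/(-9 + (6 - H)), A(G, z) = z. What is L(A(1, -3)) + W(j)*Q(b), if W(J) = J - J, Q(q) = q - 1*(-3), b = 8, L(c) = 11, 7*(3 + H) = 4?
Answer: 11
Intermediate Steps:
H = -17/7 (H = -3 + (⅐)*4 = -3 + 4/7 = -17/7 ≈ -2.4286)
Q(q) = 3 + q (Q(q) = q + 3 = 3 + q)
j = -7/4 (j = 1/(-9 + (6 - 1*(-17/7))) = 1/(-9 + (6 + 17/7)) = 1/(-9 + 59/7) = 1/(-4/7) = -7/4 ≈ -1.7500)
W(J) = 0
L(A(1, -3)) + W(j)*Q(b) = 11 + 0*(3 + 8) = 11 + 0*11 = 11 + 0 = 11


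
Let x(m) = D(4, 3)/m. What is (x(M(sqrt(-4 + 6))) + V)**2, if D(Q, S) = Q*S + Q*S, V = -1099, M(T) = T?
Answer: 1208089 - 26376*sqrt(2) ≈ 1.1708e+6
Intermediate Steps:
D(Q, S) = 2*Q*S
x(m) = 24/m (x(m) = (2*4*3)/m = 24/m)
(x(M(sqrt(-4 + 6))) + V)**2 = (24/(sqrt(-4 + 6)) - 1099)**2 = (24/(sqrt(2)) - 1099)**2 = (24*(sqrt(2)/2) - 1099)**2 = (12*sqrt(2) - 1099)**2 = (-1099 + 12*sqrt(2))**2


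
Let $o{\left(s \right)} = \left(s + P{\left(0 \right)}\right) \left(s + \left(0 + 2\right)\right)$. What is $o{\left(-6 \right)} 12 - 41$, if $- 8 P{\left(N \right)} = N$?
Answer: $247$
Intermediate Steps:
$P{\left(N \right)} = - \frac{N}{8}$
$o{\left(s \right)} = s \left(2 + s\right)$ ($o{\left(s \right)} = \left(s - 0\right) \left(s + \left(0 + 2\right)\right) = \left(s + 0\right) \left(s + 2\right) = s \left(2 + s\right)$)
$o{\left(-6 \right)} 12 - 41 = - 6 \left(2 - 6\right) 12 - 41 = \left(-6\right) \left(-4\right) 12 - 41 = 24 \cdot 12 - 41 = 288 - 41 = 247$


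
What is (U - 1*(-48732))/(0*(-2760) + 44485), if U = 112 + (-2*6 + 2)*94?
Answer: 47904/44485 ≈ 1.0769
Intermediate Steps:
U = -828 (U = 112 + (-12 + 2)*94 = 112 - 10*94 = 112 - 940 = -828)
(U - 1*(-48732))/(0*(-2760) + 44485) = (-828 - 1*(-48732))/(0*(-2760) + 44485) = (-828 + 48732)/(0 + 44485) = 47904/44485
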